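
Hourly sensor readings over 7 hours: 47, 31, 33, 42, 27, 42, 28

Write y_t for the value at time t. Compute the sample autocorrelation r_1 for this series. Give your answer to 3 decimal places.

Mean ȳ = (47 + 31 + 33 + 42 + 27 + 42 + 28)/7 = 35.7143
Deviations from mean: 11.2857, -4.7143, -2.7143, 6.2857, -8.7143, 6.2857, -7.7143
Σ(y_t−ȳ)(y_{t+1}−ȳ) = (-53.2041) + (12.7959) + (-17.0612) + (-54.7755) + (-54.7755) + (-48.4898) = -215.5102
Denominator Σ(y_t−ȳ)² = 371.4286
r_1 = -215.5102 / 371.4286 = -0.580

-0.580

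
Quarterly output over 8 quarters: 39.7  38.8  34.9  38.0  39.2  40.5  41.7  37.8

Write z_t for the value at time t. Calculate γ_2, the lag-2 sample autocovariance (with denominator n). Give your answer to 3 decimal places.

-0.863

Mean z̄ = (39.7 + 38.8 + 34.9 + 38.0 + 39.2 + 40.5 + 41.7 + 37.8)/8 = 38.8250
Deviations: 0.8750, -0.0250, -3.9250, -0.8250, 0.3750, 1.6750, 2.8750, -1.0250
Σ_{t=1}^{6}(z_t−z̄)(z_{t+2}−z̄) = -6.9063
γ_2 = -6.9063 / 8 = -0.863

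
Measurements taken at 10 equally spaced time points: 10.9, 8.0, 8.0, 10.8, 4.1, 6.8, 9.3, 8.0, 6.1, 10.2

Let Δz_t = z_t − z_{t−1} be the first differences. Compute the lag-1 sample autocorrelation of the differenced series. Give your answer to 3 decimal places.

-0.401

First differences Δz: -2.9, 0.0, 2.8, -6.7, 2.7, 2.5, -1.3, -1.9, 4.1
Mean of differences = -0.0778
Numerator Σ(Δz_t−Δz̄)(Δz_{t+1}−Δz̄) = -38.8238
Denominator Σ(Δz_t−Δz̄)² = 96.7356
r_1(Δz) = -38.8238 / 96.7356 = -0.401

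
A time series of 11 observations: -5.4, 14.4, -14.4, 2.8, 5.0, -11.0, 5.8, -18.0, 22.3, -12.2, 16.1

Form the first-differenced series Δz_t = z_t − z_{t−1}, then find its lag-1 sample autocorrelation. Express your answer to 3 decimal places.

-0.808

First differences Δz: 19.8, -28.8, 17.2, 2.2, -16.0, 16.8, -23.8, 40.3, -34.5, 28.3
Mean of differences = 2.1500
Numerator Σ(Δz_t−Δz̄)(Δz_{t+1}−Δz̄) = -5004.8725
Denominator Σ(Δz_t−Δz̄)² = 6195.8450
r_1(Δz) = -5004.8725 / 6195.8450 = -0.808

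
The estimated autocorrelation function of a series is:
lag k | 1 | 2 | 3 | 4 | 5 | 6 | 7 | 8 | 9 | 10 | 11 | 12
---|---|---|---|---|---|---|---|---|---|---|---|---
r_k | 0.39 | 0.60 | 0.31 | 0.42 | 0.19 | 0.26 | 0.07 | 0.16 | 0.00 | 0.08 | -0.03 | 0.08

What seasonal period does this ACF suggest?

2

The largest autocorrelation is r_2 = 0.60, with a weaker echo at lag 4 (0.42); the remaining lags stay at or below 0.39.
The dominant spike at lag 2 indicates a seasonal period of 2.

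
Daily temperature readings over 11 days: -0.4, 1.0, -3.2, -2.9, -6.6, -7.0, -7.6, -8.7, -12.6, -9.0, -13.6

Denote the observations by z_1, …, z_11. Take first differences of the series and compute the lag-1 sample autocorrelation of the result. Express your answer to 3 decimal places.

First differences Δz: 1.4, -4.2, 0.3, -3.7, -0.4, -0.6, -1.1, -3.9, 3.6, -4.6
Mean of differences = -1.3200
Numerator Σ(Δz_t−Δz̄)(Δz_{t+1}−Δz̄) = -47.1224
Denominator Σ(Δz_t−Δz̄)² = 67.0160
r_1(Δz) = -47.1224 / 67.0160 = -0.703

-0.703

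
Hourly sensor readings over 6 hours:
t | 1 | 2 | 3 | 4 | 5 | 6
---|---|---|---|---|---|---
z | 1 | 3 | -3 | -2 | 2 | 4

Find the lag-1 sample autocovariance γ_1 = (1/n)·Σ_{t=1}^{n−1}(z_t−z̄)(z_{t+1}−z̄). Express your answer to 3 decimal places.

0.551

Mean z̄ = (1 + 3 − 3 − 2 + 2 + 4)/6 = 0.8333
Deviations: 0.1667, 2.1667, -3.8333, -2.8333, 1.1667, 3.1667
Σ_{t=1}^{5}(z_t−z̄)(z_{t+1}−z̄) = 3.3056
γ_1 = 3.3056 / 6 = 0.551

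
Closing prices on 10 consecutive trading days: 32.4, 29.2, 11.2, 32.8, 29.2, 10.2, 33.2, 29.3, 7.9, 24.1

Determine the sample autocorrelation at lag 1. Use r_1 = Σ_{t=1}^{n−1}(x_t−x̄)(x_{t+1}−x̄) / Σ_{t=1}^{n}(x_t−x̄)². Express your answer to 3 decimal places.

-0.352

Mean x̄ = (32.4 + 29.2 + 11.2 + 32.8 + 29.2 + 10.2 + 33.2 + 29.3 + 7.9 + 24.1)/10 = 23.9500
Numerator Σ_{t=1}^{9}(x_t−x̄)(x_{t+1}−x̄) = -327.1125
Denominator Σ(x_t−x̄)² = 928.2850
r_1 = -327.1125 / 928.2850 = -0.352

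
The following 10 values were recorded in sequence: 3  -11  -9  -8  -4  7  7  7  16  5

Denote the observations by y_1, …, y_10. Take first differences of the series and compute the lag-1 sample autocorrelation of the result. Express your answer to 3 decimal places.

-0.154

First differences Δy: -14, 2, 1, 4, 11, 0, 0, 9, -11
Mean of differences = 0.2222
Numerator Σ(Δy_t−Δȳ)(Δy_{t+1}−Δȳ) = -83.0494
Denominator Σ(Δy_t−Δȳ)² = 539.5556
r_1(Δy) = -83.0494 / 539.5556 = -0.154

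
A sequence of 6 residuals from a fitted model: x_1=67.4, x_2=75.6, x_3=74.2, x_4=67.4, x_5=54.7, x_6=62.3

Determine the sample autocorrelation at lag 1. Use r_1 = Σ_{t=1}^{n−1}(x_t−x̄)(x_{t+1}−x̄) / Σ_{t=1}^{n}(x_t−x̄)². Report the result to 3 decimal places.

0.405

Mean x̄ = (67.4 + 75.6 + 74.2 + 67.4 + 54.7 + 62.3)/6 = 66.9333
Deviations from mean: 0.4667, 8.6667, 7.2667, 0.4667, -12.2333, -4.6333
Numerator Σ_{t=1}^{5}(x_t−x̄)(x_{t+1}−x̄) = 121.3856
Denominator Σ(x_t−x̄)² = 299.4733
r_1 = 121.3856 / 299.4733 = 0.405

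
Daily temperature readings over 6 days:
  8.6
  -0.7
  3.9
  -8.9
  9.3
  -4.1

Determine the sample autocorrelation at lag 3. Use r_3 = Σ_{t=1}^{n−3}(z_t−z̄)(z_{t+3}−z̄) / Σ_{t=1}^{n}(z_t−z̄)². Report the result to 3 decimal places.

Mean z̄ = (8.6 − 0.7 + 3.9 − 8.9 + 9.3 − 4.1)/6 = 1.3500
Deviations from mean: 7.2500, -2.0500, 2.5500, -10.2500, 7.9500, -5.4500
Σ(z_t−z̄)(z_{t+3}−z̄) = (-74.3125) + (-16.2975) + (-13.8975) = -104.5075
Denominator Σ(z_t−z̄)² = 261.2350
r_3 = -104.5075 / 261.2350 = -0.400

-0.400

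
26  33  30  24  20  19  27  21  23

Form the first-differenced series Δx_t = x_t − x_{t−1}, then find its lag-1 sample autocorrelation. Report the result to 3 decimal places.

-0.223

First differences Δx: 7, -3, -6, -4, -1, 8, -6, 2
Mean of differences = -0.3750
Numerator Σ(Δx_t−Δx̄)(Δx_{t+1}−Δx̄) = -47.6406
Denominator Σ(Δx_t−Δx̄)² = 213.8750
r_1(Δx) = -47.6406 / 213.8750 = -0.223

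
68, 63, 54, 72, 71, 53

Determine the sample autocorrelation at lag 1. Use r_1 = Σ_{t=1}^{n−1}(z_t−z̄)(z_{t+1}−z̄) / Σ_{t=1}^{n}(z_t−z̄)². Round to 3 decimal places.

Mean z̄ = (68 + 63 + 54 + 72 + 71 + 53)/6 = 63.5000
Deviations from mean: 4.5000, -0.5000, -9.5000, 8.5000, 7.5000, -10.5000
Numerator Σ_{t=1}^{5}(z_t−z̄)(z_{t+1}−z̄) = -93.2500
Denominator Σ(z_t−z̄)² = 349.5000
r_1 = -93.2500 / 349.5000 = -0.267

-0.267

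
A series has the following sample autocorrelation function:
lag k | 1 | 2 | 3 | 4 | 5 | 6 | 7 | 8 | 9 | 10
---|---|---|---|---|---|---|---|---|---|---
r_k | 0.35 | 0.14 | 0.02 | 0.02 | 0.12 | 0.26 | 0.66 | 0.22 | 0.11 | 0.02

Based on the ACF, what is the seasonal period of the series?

7

The largest autocorrelation is r_7 = 0.66; the remaining lags stay at or below 0.35. The elevated value at lag 1 (0.35), dropping to 0.14 at lag 2, reflects decaying short-term dependence rather than seasonality.
The dominant spike at lag 7 indicates a seasonal period of 7.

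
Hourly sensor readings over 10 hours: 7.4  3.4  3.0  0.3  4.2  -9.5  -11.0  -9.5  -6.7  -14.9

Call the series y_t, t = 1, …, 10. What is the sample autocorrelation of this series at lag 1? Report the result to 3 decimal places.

0.496

Mean ȳ = (7.4 + 3.4 + 3.0 + 0.3 + 4.2 − 9.5 − 11.0 − 9.5 − 6.7 − 14.9)/10 = -3.3300
Numerator Σ_{t=1}^{9}(y_t−ȳ)(y_{t+1}−ȳ) = 273.0971
Denominator Σ(y_t−ȳ)² = 550.5610
r_1 = 273.0971 / 550.5610 = 0.496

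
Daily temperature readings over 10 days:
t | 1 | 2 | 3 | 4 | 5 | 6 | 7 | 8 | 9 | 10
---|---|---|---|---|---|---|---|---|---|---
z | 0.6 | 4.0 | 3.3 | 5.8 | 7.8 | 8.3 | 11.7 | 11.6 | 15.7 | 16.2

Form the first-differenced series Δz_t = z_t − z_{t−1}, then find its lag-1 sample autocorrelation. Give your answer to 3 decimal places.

-0.763

First differences Δz: 3.4, -0.7, 2.5, 2.0, 0.5, 3.4, -0.1, 4.1, 0.5
Mean of differences = 1.7333
Numerator Σ(Δz_t−Δz̄)(Δz_{t+1}−Δz̄) = -18.4144
Denominator Σ(Δz_t−Δz̄)² = 24.1400
r_1(Δz) = -18.4144 / 24.1400 = -0.763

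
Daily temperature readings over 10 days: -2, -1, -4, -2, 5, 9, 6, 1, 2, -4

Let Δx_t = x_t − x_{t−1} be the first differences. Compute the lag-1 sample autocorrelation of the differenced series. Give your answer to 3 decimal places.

0.171

First differences Δx: 1, -3, 2, 7, 4, -3, -5, 1, -6
Mean of differences = -0.2222
Numerator Σ(Δx_t−Δx̄)(Δx_{t+1}−Δx̄) = 25.6173
Denominator Σ(Δx_t−Δx̄)² = 149.5556
r_1(Δx) = 25.6173 / 149.5556 = 0.171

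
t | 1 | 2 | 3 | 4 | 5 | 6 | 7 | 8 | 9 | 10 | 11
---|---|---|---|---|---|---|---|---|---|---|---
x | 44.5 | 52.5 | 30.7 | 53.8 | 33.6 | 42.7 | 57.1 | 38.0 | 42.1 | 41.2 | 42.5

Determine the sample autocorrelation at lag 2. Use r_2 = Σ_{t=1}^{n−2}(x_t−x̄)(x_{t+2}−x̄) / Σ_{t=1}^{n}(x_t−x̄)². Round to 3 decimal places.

Mean x̄ = (44.5 + 52.5 + 30.7 + 53.8 + 33.6 + 42.7 + 57.1 + 38.0 + 42.1 + 41.2 + 42.5)/11 = 43.5182
Numerator Σ_{t=1}^{9}(x_t−x̄)(x_{t+2}−x̄) = 63.2675
Denominator Σ(x_t−x̄)² = 674.0364
r_2 = 63.2675 / 674.0364 = 0.094

0.094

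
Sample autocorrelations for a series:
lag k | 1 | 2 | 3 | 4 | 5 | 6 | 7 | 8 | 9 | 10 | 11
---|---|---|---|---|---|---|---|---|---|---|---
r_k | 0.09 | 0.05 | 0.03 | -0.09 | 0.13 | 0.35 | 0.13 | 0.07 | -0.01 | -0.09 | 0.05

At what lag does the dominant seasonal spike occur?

The largest autocorrelation is r_6 = 0.35; the remaining lags stay at or below 0.13.
The dominant spike at lag 6 indicates a seasonal period of 6.

6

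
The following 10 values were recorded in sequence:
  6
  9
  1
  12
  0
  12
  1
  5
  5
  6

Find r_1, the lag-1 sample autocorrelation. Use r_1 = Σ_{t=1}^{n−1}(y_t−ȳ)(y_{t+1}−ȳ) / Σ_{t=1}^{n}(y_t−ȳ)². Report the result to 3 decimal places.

-0.845

Mean ȳ = (6 + 9 + 1 + 12 + 0 + 12 + 1 + 5 + 5 + 6)/10 = 5.7000
Numerator Σ_{t=1}^{9}(y_t−ȳ)(y_{t+1}−ȳ) = -141.9900
Denominator Σ(y_t−ȳ)² = 168.1000
r_1 = -141.9900 / 168.1000 = -0.845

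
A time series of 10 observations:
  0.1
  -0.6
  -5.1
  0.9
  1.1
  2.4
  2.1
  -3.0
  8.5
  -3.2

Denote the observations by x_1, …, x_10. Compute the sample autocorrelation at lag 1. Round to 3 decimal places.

Mean x̄ = (0.1 − 0.6 − 5.1 + 0.9 + 1.1 + 2.4 + 2.1 − 3.0 + 8.5 − 3.2)/10 = 0.3200
Numerator Σ_{t=1}^{9}(x_t−x̄)(x_{t+1}−x̄) = -54.0384
Denominator Σ(x_t−x̄)² = 129.0360
r_1 = -54.0384 / 129.0360 = -0.419

-0.419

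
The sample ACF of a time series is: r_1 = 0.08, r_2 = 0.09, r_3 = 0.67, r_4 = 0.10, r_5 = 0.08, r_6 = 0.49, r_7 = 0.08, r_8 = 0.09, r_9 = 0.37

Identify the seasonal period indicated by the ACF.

3

The largest autocorrelation is r_3 = 0.67, with weaker echoes at lags 6 (0.49) and 9 (0.37); the remaining lags stay at or below 0.10.
The dominant spike at lag 3 indicates a seasonal period of 3.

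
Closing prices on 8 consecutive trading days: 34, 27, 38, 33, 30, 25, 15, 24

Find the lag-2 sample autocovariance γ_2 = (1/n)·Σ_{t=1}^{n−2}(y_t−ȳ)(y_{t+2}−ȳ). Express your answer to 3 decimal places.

5.297

Mean ȳ = (34 + 27 + 38 + 33 + 30 + 25 + 15 + 24)/8 = 28.2500
Deviations: 5.7500, -1.2500, 9.7500, 4.7500, 1.7500, -3.2500, -13.2500, -4.2500
Σ_{t=1}^{6}(y_t−ȳ)(y_{t+2}−ȳ) = 42.3750
γ_2 = 42.3750 / 8 = 5.297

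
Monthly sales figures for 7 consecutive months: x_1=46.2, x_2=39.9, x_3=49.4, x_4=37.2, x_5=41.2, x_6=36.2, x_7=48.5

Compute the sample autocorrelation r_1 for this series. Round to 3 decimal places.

-0.493

Mean x̄ = (46.2 + 39.9 + 49.4 + 37.2 + 41.2 + 36.2 + 48.5)/7 = 42.6571
Deviations from mean: 3.5429, -2.7571, 6.7429, -5.4571, -1.4571, -6.4571, 5.8429
Numerator Σ_{t=1}^{6}(x_t−x̄)(x_{t+1}−x̄) = -85.5233
Denominator Σ(x_t−x̄)² = 173.3571
r_1 = -85.5233 / 173.3571 = -0.493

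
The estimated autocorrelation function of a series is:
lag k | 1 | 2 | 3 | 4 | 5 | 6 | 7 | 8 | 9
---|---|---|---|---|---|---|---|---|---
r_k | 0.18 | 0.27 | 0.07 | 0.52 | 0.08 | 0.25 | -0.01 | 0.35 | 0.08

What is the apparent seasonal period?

4

The largest autocorrelation is r_4 = 0.52, with a weaker echo at lag 8 (0.35); the remaining lags stay at or below 0.27.
The dominant spike at lag 4 indicates a seasonal period of 4.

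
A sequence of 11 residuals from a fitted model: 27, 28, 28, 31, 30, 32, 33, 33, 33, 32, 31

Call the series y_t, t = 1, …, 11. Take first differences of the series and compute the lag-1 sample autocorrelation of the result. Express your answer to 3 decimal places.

-0.229

First differences Δy: 1, 0, 3, -1, 2, 1, 0, 0, -1, -1
Mean of differences = 0.4000
Numerator Σ(Δy_t−Δȳ)(Δy_{t+1}−Δȳ) = -3.7600
Denominator Σ(Δy_t−Δȳ)² = 16.4000
r_1(Δy) = -3.7600 / 16.4000 = -0.229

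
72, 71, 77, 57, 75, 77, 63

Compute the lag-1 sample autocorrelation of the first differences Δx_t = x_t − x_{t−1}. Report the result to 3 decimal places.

First differences Δx: -1, 6, -20, 18, 2, -14
Mean of differences = -1.5000
Numerator Σ(Δx_t−Δx̄)(Δx_{t+1}−Δx̄) = -471.2500
Denominator Σ(Δx_t−Δx̄)² = 947.5000
r_1(Δx) = -471.2500 / 947.5000 = -0.497

-0.497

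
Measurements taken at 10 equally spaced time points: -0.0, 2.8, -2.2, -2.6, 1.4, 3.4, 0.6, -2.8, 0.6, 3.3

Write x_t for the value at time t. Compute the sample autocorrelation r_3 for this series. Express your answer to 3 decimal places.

Mean x̄ = (-0.0 + 2.8 − 2.2 − 2.6 + 1.4 + 3.4 + 0.6 − 2.8 + 0.6 + 3.3)/10 = 0.4500
Σ(x_t−x̄)(x_{t+3}−x̄) = (1.3725) + (2.2325) + (-7.8175) + (-0.4575) + (-3.0875) + (0.4425) + (0.4275) = -6.8875
Denominator Σ(x_t−x̄)² = 50.3850
r_3 = -6.8875 / 50.3850 = -0.137

-0.137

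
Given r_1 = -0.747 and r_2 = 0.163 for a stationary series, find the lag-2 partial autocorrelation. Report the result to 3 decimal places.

-0.894

φ_{22} = (r_2 − r_1²) / (1 − r_1²)
r_1² = (-0.747)² = 0.558009
Numerator = 0.163 − 0.5580 = -0.3950; denominator = 1 − 0.5580 = 0.4420
φ_{22} = -0.3950 / 0.4420 = -0.894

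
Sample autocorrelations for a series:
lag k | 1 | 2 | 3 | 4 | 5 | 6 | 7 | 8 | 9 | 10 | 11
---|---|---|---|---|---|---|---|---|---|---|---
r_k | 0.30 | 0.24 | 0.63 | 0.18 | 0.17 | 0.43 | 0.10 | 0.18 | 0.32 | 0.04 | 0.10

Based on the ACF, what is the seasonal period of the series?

3

The largest autocorrelation is r_3 = 0.63, with weaker echoes at lags 6 (0.43) and 9 (0.32); the remaining lags stay at or below 0.30. The elevated value at lag 1 (0.30), dropping to 0.24 at lag 2, reflects decaying short-term dependence rather than seasonality.
The dominant spike at lag 3 indicates a seasonal period of 3.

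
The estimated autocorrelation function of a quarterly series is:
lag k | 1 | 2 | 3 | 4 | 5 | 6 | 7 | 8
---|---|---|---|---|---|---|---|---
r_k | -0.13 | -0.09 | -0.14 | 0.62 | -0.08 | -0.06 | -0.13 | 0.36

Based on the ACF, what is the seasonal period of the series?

4

The largest autocorrelation is r_4 = 0.62, with a weaker echo at lag 8 (0.36); the remaining lags stay at or below -0.06.
The dominant spike at lag 4 indicates a seasonal period of 4.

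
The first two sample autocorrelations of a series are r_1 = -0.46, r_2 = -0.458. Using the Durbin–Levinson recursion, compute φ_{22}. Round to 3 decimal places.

-0.849

φ_{22} = (r_2 − r_1²) / (1 − r_1²)
r_1² = (-0.46)² = 0.2116
Numerator = -0.458 − 0.2116 = -0.6696; denominator = 1 − 0.2116 = 0.7884
φ_{22} = -0.6696 / 0.7884 = -0.849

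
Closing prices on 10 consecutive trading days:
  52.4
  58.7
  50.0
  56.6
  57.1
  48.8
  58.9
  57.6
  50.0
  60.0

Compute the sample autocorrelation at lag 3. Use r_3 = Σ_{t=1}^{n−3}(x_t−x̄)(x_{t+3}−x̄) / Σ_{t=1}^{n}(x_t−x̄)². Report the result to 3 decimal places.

0.594

Mean x̄ = (52.4 + 58.7 + 50.0 + 56.6 + 57.1 + 48.8 + 58.9 + 57.6 + 50.0 + 60.0)/10 = 55.0100
Σ(x_t−x̄)(x_{t+3}−x̄) = (-4.1499) + (7.7121) + (31.1121) + (6.1851) + (5.4131) + (31.1121) + (19.4111) = 96.7957
Denominator Σ(x_t−x̄)² = 162.8290
r_3 = 96.7957 / 162.8290 = 0.594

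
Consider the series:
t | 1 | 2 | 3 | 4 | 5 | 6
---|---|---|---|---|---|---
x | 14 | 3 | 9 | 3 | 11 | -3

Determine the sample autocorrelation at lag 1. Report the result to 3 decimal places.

-0.520

Mean x̄ = (14 + 3 + 9 + 3 + 11 − 3)/6 = 6.1667
Σ(x_t−x̄)(x_{t+1}−x̄) = (-24.8056) + (-8.9722) + (-8.9722) + (-15.3056) + (-44.3056) = -102.3611
Denominator Σ(x_t−x̄)² = 196.8333
r_1 = -102.3611 / 196.8333 = -0.520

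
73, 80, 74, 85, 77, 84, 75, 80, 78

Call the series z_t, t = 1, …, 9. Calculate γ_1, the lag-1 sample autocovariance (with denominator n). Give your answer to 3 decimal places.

-9.689

Mean z̄ = (73 + 80 + 74 + 85 + 77 + 84 + 75 + 80 + 78)/9 = 78.4444
Σ_{t=1}^{8}(z_t−z̄)(z_{t+1}−z̄) = -87.1975
γ_1 = -87.1975 / 9 = -9.689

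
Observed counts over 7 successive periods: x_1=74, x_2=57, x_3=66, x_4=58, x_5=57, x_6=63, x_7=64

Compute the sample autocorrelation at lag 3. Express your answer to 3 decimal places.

Mean x̄ = (74 + 57 + 66 + 58 + 57 + 63 + 64)/7 = 62.7143
Deviations from mean: 11.2857, -5.7143, 3.2857, -4.7143, -5.7143, 0.2857, 1.2857
Σ(x_t−x̄)(x_{t+3}−x̄) = (-53.2041) + (32.6531) + (0.9388) + (-6.0612) = -25.6735
Denominator Σ(x_t−x̄)² = 227.4286
r_3 = -25.6735 / 227.4286 = -0.113

-0.113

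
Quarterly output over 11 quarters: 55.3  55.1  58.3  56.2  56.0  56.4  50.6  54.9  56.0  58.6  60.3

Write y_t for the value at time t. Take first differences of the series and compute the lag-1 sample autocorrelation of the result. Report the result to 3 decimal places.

-0.322

First differences Δy: -0.2, 3.2, -2.1, -0.2, 0.4, -5.8, 4.3, 1.1, 2.6, 1.7
Mean of differences = 0.5000
Numerator Σ(Δy_t−Δȳ)(Δy_{t+1}−Δȳ) = -24.2700
Denominator Σ(Δy_t−Δȳ)² = 75.3800
r_1(Δy) = -24.2700 / 75.3800 = -0.322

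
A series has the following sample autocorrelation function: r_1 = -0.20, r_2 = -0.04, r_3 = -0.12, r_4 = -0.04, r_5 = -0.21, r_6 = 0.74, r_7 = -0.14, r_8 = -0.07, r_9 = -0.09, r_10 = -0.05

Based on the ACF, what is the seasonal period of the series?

6

The largest autocorrelation is r_6 = 0.74; the remaining lags stay at or below -0.04.
The dominant spike at lag 6 indicates a seasonal period of 6.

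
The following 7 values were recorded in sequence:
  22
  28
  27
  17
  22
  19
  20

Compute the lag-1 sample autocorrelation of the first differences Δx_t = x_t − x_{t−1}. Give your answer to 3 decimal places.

First differences Δx: 6, -1, -10, 5, -3, 1
Mean of differences = -0.3333
Numerator Σ(Δx_t−Δx̄)(Δx_{t+1}−Δx̄) = -67.1111
Denominator Σ(Δx_t−Δx̄)² = 171.3333
r_1(Δx) = -67.1111 / 171.3333 = -0.392

-0.392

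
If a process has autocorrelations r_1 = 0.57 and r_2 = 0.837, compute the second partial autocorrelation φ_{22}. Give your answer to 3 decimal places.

φ_{22} = (r_2 − r_1²) / (1 − r_1²)
r_1² = (0.57)² = 0.3249
Numerator = 0.837 − 0.3249 = 0.5121; denominator = 1 − 0.3249 = 0.6751
φ_{22} = 0.5121 / 0.6751 = 0.759

0.759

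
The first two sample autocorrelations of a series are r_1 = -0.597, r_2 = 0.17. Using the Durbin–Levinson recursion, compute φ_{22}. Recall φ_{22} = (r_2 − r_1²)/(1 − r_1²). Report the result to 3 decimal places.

-0.290

φ_{22} = (r_2 − r_1²) / (1 − r_1²)
r_1² = (-0.597)² = 0.356409
Numerator = 0.17 − 0.3564 = -0.1864; denominator = 1 − 0.3564 = 0.6436
φ_{22} = -0.1864 / 0.6436 = -0.290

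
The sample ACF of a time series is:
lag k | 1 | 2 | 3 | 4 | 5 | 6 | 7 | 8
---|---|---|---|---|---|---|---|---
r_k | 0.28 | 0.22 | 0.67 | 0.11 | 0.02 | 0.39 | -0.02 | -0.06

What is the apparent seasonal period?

The largest autocorrelation is r_3 = 0.67, with a weaker echo at lag 6 (0.39); the remaining lags stay at or below 0.28. The elevated value at lag 1 (0.28), dropping to 0.22 at lag 2, reflects decaying short-term dependence rather than seasonality.
The dominant spike at lag 3 indicates a seasonal period of 3.

3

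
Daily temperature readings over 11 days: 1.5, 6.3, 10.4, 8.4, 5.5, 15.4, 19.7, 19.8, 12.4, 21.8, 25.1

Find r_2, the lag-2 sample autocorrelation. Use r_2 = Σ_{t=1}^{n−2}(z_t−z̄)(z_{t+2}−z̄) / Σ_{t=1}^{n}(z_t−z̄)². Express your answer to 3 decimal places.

0.144

Mean z̄ = (1.5 + 6.3 + 10.4 + 8.4 + 5.5 + 15.4 + 19.7 + 19.8 + 12.4 + 21.8 + 25.1)/11 = 13.3000
Numerator Σ_{t=1}^{9}(z_t−z̄)(z_{t+2}−z̄) = 83.4500
Denominator Σ(z_t−z̄)² = 581.4200
r_2 = 83.4500 / 581.4200 = 0.144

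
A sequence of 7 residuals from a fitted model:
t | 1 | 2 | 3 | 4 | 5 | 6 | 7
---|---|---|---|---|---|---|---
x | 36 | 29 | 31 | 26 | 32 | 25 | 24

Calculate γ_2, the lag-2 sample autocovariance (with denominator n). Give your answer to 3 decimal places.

Mean x̄ = (36 + 29 + 31 + 26 + 32 + 25 + 24)/7 = 29.0000
Σ_{t=1}^{5}(x_t−x̄)(x_{t+2}−x̄) = 17.0000
γ_2 = 17.0000 / 7 = 2.429

2.429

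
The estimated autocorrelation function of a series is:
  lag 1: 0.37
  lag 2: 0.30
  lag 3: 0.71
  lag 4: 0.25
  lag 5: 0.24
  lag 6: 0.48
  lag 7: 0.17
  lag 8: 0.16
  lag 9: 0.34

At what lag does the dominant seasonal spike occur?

3

The largest autocorrelation is r_3 = 0.71, with a weaker echo at lag 6 (0.48); the remaining lags stay at or below 0.37. The elevated value at lag 1 (0.37), dropping to 0.30 at lag 2, reflects decaying short-term dependence rather than seasonality.
The dominant spike at lag 3 indicates a seasonal period of 3.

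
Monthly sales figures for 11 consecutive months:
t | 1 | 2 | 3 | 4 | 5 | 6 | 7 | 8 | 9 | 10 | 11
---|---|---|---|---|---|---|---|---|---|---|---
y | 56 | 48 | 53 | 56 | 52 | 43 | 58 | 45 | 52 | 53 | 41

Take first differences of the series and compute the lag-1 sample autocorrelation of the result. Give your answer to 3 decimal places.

First differences Δy: -8, 5, 3, -4, -9, 15, -13, 7, 1, -12
Mean of differences = -1.5000
Numerator Σ(Δy_t−Δȳ)(Δy_{t+1}−Δȳ) = -421.7500
Denominator Σ(Δy_t−Δȳ)² = 760.5000
r_1(Δy) = -421.7500 / 760.5000 = -0.555

-0.555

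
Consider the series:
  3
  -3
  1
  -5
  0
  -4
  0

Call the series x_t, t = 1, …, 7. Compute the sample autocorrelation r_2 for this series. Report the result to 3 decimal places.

0.606

Mean x̄ = (3 − 3 + 1 − 5 + 0 − 4 + 0)/7 = -1.1429
Σ(x_t−x̄)(x_{t+2}−x̄) = (8.8776) + (7.1633) + (2.4490) + (11.0204) + (1.3061) = 30.8163
Denominator Σ(x_t−x̄)² = 50.8571
r_2 = 30.8163 / 50.8571 = 0.606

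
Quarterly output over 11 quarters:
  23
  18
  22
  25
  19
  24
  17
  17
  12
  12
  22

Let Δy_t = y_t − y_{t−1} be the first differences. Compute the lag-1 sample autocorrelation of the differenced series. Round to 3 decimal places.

-0.322

First differences Δy: -5, 4, 3, -6, 5, -7, 0, -5, 0, 10
Mean of differences = -0.1000
Numerator Σ(Δy_t−Δȳ)(Δy_{t+1}−Δȳ) = -91.6100
Denominator Σ(Δy_t−Δȳ)² = 284.9000
r_1(Δy) = -91.6100 / 284.9000 = -0.322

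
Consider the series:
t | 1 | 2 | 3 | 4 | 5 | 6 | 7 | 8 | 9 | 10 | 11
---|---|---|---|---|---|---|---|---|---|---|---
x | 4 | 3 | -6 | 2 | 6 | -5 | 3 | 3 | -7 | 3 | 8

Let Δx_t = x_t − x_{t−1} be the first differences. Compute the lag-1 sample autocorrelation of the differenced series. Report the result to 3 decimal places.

-0.374

First differences Δx: -1, -9, 8, 4, -11, 8, 0, -10, 10, 5
Mean of differences = 0.4000
Numerator Σ(Δx_t−Δx̄)(Δx_{t+1}−Δx̄) = -213.1600
Denominator Σ(Δx_t−Δx̄)² = 570.4000
r_1(Δx) = -213.1600 / 570.4000 = -0.374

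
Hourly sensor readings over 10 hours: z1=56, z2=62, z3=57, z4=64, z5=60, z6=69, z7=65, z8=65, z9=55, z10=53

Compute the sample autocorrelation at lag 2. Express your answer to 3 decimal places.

Mean z̄ = (56 + 62 + 57 + 64 + 60 + 69 + 65 + 65 + 55 + 53)/10 = 60.6000
Numerator Σ_{t=1}^{8}(z_t−z̄)(z_{t+2}−z̄) = 28.2800
Denominator Σ(z_t−z̄)² = 246.4000
r_2 = 28.2800 / 246.4000 = 0.115

0.115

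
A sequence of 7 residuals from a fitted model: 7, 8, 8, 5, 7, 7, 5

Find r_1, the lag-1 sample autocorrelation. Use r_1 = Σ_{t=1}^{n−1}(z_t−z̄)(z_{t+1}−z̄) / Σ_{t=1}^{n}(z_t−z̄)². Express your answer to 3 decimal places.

-0.115

Mean z̄ = (7 + 8 + 8 + 5 + 7 + 7 + 5)/7 = 6.7143
Deviations from mean: 0.2857, 1.2857, 1.2857, -1.7143, 0.2857, 0.2857, -1.7143
Σ(z_t−z̄)(z_{t+1}−z̄) = (0.3673) + (1.6531) + (-2.2041) + (-0.4898) + (0.0816) + (-0.4898) = -1.0816
Denominator Σ(z_t−z̄)² = 9.4286
r_1 = -1.0816 / 9.4286 = -0.115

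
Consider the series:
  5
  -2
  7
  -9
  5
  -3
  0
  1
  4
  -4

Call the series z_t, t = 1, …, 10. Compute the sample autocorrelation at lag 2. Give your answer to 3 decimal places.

Mean z̄ = (5 − 2 + 7 − 9 + 5 − 3 + 0 + 1 + 4 − 4)/10 = 0.4000
Numerator Σ_{t=1}^{8}(z_t−z̄)(z_{t+2}−z̄) = 107.2800
Denominator Σ(z_t−z̄)² = 224.4000
r_2 = 107.2800 / 224.4000 = 0.478

0.478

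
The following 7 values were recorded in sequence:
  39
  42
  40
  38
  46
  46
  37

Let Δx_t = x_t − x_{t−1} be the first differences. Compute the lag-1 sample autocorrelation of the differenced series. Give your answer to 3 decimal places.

-0.104

First differences Δx: 3, -2, -2, 8, 0, -9
Mean of differences = -0.3333
Numerator Σ(Δx_t−Δx̄)(Δx_{t+1}−Δx̄) = -16.7778
Denominator Σ(Δx_t−Δx̄)² = 161.3333
r_1(Δx) = -16.7778 / 161.3333 = -0.104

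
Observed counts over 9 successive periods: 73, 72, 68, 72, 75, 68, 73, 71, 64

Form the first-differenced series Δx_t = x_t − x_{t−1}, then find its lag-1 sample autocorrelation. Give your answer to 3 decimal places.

-0.342

First differences Δx: -1, -4, 4, 3, -7, 5, -2, -7
Mean of differences = -1.1250
Numerator Σ(Δx_t−Δx̄)(Δx_{t+1}−Δx̄) = -54.3906
Denominator Σ(Δx_t−Δx̄)² = 158.8750
r_1(Δx) = -54.3906 / 158.8750 = -0.342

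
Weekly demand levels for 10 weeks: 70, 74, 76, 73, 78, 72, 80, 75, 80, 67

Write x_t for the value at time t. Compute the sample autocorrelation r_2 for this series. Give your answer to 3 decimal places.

0.296

Mean x̄ = (70 + 74 + 76 + 73 + 78 + 72 + 80 + 75 + 80 + 67)/10 = 74.5000
Numerator Σ_{t=1}^{8}(x_t−x̄)(x_{t+2}−x̄) = 47.5000
Denominator Σ(x_t−x̄)² = 160.5000
r_2 = 47.5000 / 160.5000 = 0.296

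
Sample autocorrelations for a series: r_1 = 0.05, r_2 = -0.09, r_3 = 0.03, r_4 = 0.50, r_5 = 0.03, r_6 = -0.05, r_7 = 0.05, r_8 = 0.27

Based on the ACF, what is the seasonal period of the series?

4

The largest autocorrelation is r_4 = 0.50, with a weaker echo at lag 8 (0.27); the remaining lags stay at or below 0.05.
The dominant spike at lag 4 indicates a seasonal period of 4.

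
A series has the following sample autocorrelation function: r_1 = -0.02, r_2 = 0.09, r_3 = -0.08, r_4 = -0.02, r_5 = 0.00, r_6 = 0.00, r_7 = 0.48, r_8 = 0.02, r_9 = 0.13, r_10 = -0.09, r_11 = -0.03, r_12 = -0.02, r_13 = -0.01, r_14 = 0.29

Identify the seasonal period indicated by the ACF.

The largest autocorrelation is r_7 = 0.48, with a weaker echo at lag 14 (0.29); the remaining lags stay at or below 0.13.
The dominant spike at lag 7 indicates a seasonal period of 7.

7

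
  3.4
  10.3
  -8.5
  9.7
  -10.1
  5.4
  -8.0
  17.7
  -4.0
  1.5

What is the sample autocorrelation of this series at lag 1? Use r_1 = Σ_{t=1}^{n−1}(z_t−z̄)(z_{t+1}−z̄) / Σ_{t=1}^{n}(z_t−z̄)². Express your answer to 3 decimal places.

-0.735

Mean z̄ = (3.4 + 10.3 − 8.5 + 9.7 − 10.1 + 5.4 − 8.0 + 17.7 − 4.0 + 1.5)/10 = 1.7400
Numerator Σ_{t=1}^{9}(z_t−z̄)(z_{t+1}−z̄) = -573.8676
Denominator Σ(z_t−z̄)² = 780.4240
r_1 = -573.8676 / 780.4240 = -0.735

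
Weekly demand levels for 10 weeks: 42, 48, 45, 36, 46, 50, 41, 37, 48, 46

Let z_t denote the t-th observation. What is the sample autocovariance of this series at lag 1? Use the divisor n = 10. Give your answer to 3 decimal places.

Mean z̄ = (42 + 48 + 45 + 36 + 46 + 50 + 41 + 37 + 48 + 46)/10 = 43.9000
Σ_{t=1}^{9}(z_t−z̄)(z_{t+1}−z̄) = -33.1100
γ_1 = -33.1100 / 10 = -3.311

-3.311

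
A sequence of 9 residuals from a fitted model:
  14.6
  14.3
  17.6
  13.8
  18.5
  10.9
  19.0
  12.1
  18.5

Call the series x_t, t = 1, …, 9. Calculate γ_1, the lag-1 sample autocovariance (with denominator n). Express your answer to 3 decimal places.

-6.907

Mean x̄ = (14.6 + 14.3 + 17.6 + 13.8 + 18.5 + 10.9 + 19.0 + 12.1 + 18.5)/9 = 15.4778
Σ_{t=1}^{8}(x_t−x̄)(x_{t+1}−x̄) = -62.1616
γ_1 = -62.1616 / 9 = -6.907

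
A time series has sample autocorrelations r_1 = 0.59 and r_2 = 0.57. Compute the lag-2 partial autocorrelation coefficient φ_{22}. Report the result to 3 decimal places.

0.340

φ_{22} = (r_2 − r_1²) / (1 − r_1²)
r_1² = (0.59)² = 0.3481
Numerator = 0.57 − 0.3481 = 0.2219; denominator = 1 − 0.3481 = 0.6519
φ_{22} = 0.2219 / 0.6519 = 0.340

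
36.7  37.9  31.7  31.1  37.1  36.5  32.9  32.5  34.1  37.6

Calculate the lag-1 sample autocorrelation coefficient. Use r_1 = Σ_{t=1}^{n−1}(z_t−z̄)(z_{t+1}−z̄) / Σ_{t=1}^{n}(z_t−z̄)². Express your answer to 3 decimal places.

0.064

Mean z̄ = (36.7 + 37.9 + 31.7 + 31.1 + 37.1 + 36.5 + 32.9 + 32.5 + 34.1 + 37.6)/10 = 34.8100
Numerator Σ_{t=1}^{9}(z_t−z̄)(z_{t+1}−z̄) = 3.9859
Denominator Σ(z_t−z̄)² = 61.9290
r_1 = 3.9859 / 61.9290 = 0.064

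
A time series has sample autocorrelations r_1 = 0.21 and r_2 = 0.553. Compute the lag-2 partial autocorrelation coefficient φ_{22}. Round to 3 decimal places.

0.532

φ_{22} = (r_2 − r_1²) / (1 − r_1²)
r_1² = (0.21)² = 0.0441
Numerator = 0.553 − 0.0441 = 0.5089; denominator = 1 − 0.0441 = 0.9559
φ_{22} = 0.5089 / 0.9559 = 0.532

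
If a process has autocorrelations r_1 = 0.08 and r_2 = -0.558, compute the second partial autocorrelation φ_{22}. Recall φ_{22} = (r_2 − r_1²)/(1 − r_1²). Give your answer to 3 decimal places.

-0.568

φ_{22} = (r_2 − r_1²) / (1 − r_1²)
r_1² = (0.08)² = 0.0064
Numerator = -0.558 − 0.0064 = -0.5644; denominator = 1 − 0.0064 = 0.9936
φ_{22} = -0.5644 / 0.9936 = -0.568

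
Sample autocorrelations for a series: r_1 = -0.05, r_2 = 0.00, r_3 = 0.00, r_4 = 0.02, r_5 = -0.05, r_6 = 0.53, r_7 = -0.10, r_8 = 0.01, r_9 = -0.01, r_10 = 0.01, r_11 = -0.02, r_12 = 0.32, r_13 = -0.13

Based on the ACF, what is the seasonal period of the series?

The largest autocorrelation is r_6 = 0.53, with a weaker echo at lag 12 (0.32); the remaining lags stay at or below 0.02.
The dominant spike at lag 6 indicates a seasonal period of 6.

6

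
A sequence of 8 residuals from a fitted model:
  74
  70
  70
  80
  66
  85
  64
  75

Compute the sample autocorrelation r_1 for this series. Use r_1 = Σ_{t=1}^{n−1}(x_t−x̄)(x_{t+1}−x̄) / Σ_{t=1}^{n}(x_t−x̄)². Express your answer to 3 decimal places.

Mean x̄ = (74 + 70 + 70 + 80 + 66 + 85 + 64 + 75)/8 = 73.0000
Deviations from mean: 1.0000, -3.0000, -3.0000, 7.0000, -7.0000, 12.0000, -9.0000, 2.0000
Numerator Σ_{t=1}^{7}(x_t−x̄)(x_{t+1}−x̄) = -274.0000
Denominator Σ(x_t−x̄)² = 346.0000
r_1 = -274.0000 / 346.0000 = -0.792

-0.792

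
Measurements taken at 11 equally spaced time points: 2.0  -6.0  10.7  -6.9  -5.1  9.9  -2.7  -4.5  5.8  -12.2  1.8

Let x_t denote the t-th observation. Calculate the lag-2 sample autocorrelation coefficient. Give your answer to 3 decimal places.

Mean x̄ = (2.0 − 6.0 + 10.7 − 6.9 − 5.1 + 9.9 − 2.7 − 4.5 + 5.8 − 12.2 + 1.8)/11 = -0.6545
Numerator Σ_{t=1}^{9}(x_t−x̄)(x_{t+2}−x̄) = -37.3241
Denominator Σ(x_t−x̄)² = 534.6673
r_2 = -37.3241 / 534.6673 = -0.070

-0.070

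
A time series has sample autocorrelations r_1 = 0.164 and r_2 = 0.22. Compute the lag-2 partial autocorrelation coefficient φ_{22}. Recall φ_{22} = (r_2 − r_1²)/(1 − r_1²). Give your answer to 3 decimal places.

0.198

φ_{22} = (r_2 − r_1²) / (1 − r_1²)
r_1² = (0.164)² = 0.026896
Numerator = 0.22 − 0.0269 = 0.1931; denominator = 1 − 0.0269 = 0.9731
φ_{22} = 0.1931 / 0.9731 = 0.198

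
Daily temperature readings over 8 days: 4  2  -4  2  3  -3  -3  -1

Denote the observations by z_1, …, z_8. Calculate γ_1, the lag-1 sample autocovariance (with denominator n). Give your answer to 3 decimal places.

Mean z̄ = (4 + 2 − 4 + 2 + 3 − 3 − 3 − 1)/8 = 0.0000
Deviations: 4.0000, 2.0000, -4.0000, 2.0000, 3.0000, -3.0000, -3.0000, -1.0000
Σ_{t=1}^{7}(z_t−z̄)(z_{t+1}−z̄) = 1.0000
γ_1 = 1.0000 / 8 = 0.125

0.125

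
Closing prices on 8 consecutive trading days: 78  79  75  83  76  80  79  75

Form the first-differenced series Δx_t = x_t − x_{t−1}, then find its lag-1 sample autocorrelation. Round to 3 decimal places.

First differences Δx: 1, -4, 8, -7, 4, -1, -4
Mean of differences = -0.4286
Numerator Σ(Δx_t−Δx̄)(Δx_{t+1}−Δx̄) = -120.1837
Denominator Σ(Δx_t−Δx̄)² = 161.7143
r_1(Δx) = -120.1837 / 161.7143 = -0.743

-0.743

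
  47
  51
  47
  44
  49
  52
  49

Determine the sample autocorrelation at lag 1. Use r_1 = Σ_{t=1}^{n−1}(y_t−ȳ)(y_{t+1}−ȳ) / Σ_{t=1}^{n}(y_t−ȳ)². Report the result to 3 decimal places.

0.012

Mean ȳ = (47 + 51 + 47 + 44 + 49 + 52 + 49)/7 = 48.4286
Deviations from mean: -1.4286, 2.5714, -1.4286, -4.4286, 0.5714, 3.5714, 0.5714
Σ(y_t−ȳ)(y_{t+1}−ȳ) = (-3.6735) + (-3.6735) + (6.3265) + (-2.5306) + (2.0408) + (2.0408) = 0.5306
Denominator Σ(y_t−ȳ)² = 43.7143
r_1 = 0.5306 / 43.7143 = 0.012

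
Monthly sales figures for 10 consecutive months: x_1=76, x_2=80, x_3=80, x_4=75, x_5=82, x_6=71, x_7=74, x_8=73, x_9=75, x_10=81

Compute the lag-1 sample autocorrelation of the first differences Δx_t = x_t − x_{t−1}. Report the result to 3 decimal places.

First differences Δx: 4, 0, -5, 7, -11, 3, -1, 2, 6
Mean of differences = 0.5556
Numerator Σ(Δx_t−Δx̄)(Δx_{t+1}−Δx̄) = -135.5309
Denominator Σ(Δx_t−Δx̄)² = 258.2222
r_1(Δx) = -135.5309 / 258.2222 = -0.525

-0.525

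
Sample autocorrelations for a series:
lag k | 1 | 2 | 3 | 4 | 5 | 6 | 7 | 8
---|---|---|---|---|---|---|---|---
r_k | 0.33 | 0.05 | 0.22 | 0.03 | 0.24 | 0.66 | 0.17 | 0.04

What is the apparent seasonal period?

6

The largest autocorrelation is r_6 = 0.66; the remaining lags stay at or below 0.33. The elevated value at lag 1 (0.33), dropping to 0.05 at lag 2, reflects decaying short-term dependence rather than seasonality.
The dominant spike at lag 6 indicates a seasonal period of 6.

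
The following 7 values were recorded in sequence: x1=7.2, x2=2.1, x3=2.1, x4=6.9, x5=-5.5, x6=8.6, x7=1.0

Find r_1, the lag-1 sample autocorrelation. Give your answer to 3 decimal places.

Mean x̄ = (7.2 + 2.1 + 2.1 + 6.9 − 5.5 + 8.6 + 1.0)/7 = 3.2000
Deviations from mean: 4.0000, -1.1000, -1.1000, 3.7000, -8.7000, 5.4000, -2.2000
Σ(x_t−x̄)(x_{t+1}−x̄) = (-4.4000) + (1.2100) + (-4.0700) + (-32.1900) + (-46.9800) + (-11.8800) = -98.3100
Denominator Σ(x_t−x̄)² = 141.8000
r_1 = -98.3100 / 141.8000 = -0.693

-0.693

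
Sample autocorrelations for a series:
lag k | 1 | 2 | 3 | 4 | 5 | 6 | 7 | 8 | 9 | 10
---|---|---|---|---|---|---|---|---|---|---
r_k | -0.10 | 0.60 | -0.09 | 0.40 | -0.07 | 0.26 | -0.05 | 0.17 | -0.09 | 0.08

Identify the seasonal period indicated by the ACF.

The largest autocorrelation is r_2 = 0.60, with weaker echoes at lags 4 (0.40), 6 (0.26) and 8 (0.17); the remaining lags stay at or below 0.08.
The dominant spike at lag 2 indicates a seasonal period of 2.

2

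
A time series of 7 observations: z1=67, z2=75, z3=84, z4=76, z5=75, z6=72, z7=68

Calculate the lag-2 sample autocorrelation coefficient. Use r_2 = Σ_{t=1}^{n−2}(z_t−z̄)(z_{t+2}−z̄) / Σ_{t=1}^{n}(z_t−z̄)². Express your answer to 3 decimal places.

-0.340

Mean z̄ = (67 + 75 + 84 + 76 + 75 + 72 + 68)/7 = 73.8571
Deviations from mean: -6.8571, 1.1429, 10.1429, 2.1429, 1.1429, -1.8571, -5.8571
Numerator Σ_{t=1}^{5}(z_t−z̄)(z_{t+2}−z̄) = -66.1837
Denominator Σ(z_t−z̄)² = 194.8571
r_2 = -66.1837 / 194.8571 = -0.340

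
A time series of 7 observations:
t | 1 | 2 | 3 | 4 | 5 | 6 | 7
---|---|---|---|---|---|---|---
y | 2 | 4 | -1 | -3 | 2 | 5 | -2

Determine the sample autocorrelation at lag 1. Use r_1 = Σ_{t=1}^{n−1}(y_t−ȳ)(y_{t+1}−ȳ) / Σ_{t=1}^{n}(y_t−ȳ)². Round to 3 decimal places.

-0.125

Mean ȳ = (2 + 4 − 1 − 3 + 2 + 5 − 2)/7 = 1.0000
Σ(y_t−ȳ)(y_{t+1}−ȳ) = (3.0000) + (-6.0000) + (8.0000) + (-4.0000) + (4.0000) + (-12.0000) = -7.0000
Denominator Σ(y_t−ȳ)² = 56.0000
r_1 = -7.0000 / 56.0000 = -0.125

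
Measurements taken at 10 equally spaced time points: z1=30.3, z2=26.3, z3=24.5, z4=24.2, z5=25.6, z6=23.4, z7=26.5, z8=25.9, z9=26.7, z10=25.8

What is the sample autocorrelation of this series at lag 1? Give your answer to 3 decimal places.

Mean z̄ = (30.3 + 26.3 + 24.5 + 24.2 + 25.6 + 23.4 + 26.5 + 25.9 + 26.7 + 25.8)/10 = 25.9200
Numerator Σ_{t=1}^{9}(z_t−z̄)(z_{t+1}−z̄) = 3.3416
Denominator Σ(z_t−z̄)² = 31.7160
r_1 = 3.3416 / 31.7160 = 0.105

0.105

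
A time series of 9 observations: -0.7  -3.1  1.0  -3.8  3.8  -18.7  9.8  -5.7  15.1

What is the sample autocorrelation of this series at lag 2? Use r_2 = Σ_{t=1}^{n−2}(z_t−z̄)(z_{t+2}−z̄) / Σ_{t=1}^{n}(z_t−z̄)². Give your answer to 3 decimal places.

Mean z̄ = (-0.7 − 3.1 + 1.0 − 3.8 + 3.8 − 18.7 + 9.8 − 5.7 + 15.1)/9 = -0.2556
Σ(z_t−z̄)(z_{t+2}−z̄) = (-0.5580) + (10.0820) + (5.0920) + (65.3753) + (40.7809) + (100.4198) + (154.4086) = 375.6005
Denominator Σ(z_t−z̄)² = 745.6222
r_2 = 375.6005 / 745.6222 = 0.504

0.504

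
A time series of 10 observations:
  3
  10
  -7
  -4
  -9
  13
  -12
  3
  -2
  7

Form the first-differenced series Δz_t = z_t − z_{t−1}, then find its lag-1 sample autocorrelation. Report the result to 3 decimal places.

-0.737

First differences Δz: 7, -17, 3, -5, 22, -25, 15, -5, 9
Mean of differences = 0.4444
Numerator Σ(Δz_t−Δz̄)(Δz_{t+1}−Δz̄) = -1334.8642
Denominator Σ(Δz_t−Δz̄)² = 1810.2222
r_1(Δz) = -1334.8642 / 1810.2222 = -0.737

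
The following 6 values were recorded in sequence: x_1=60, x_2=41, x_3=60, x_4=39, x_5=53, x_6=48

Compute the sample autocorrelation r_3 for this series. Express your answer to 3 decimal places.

Mean x̄ = (60 + 41 + 60 + 39 + 53 + 48)/6 = 50.1667
Deviations from mean: 9.8333, -9.1667, 9.8333, -11.1667, 2.8333, -2.1667
Numerator Σ_{t=1}^{3}(x_t−x̄)(x_{t+3}−x̄) = -157.0833
Denominator Σ(x_t−x̄)² = 414.8333
r_3 = -157.0833 / 414.8333 = -0.379

-0.379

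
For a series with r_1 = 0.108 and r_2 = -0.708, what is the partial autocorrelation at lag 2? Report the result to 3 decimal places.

φ_{22} = (r_2 − r_1²) / (1 − r_1²)
r_1² = (0.108)² = 0.011664
Numerator = -0.708 − 0.0117 = -0.7197; denominator = 1 − 0.0117 = 0.9883
φ_{22} = -0.7197 / 0.9883 = -0.728

-0.728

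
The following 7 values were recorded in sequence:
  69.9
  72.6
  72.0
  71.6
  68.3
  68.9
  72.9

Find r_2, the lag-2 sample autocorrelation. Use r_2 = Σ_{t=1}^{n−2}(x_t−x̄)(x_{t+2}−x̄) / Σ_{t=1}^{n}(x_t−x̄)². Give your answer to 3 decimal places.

-0.461

Mean x̄ = (69.9 + 72.6 + 72.0 + 71.6 + 68.3 + 68.9 + 72.9)/7 = 70.8857
Deviations from mean: -0.9857, 1.7143, 1.1143, 0.7143, -2.5857, -1.9857, 2.0143
Σ(x_t−x̄)(x_{t+2}−x̄) = (-1.0984) + (1.2245) + (-2.8812) + (-1.4184) + (-5.2084) = -9.3818
Denominator Σ(x_t−x̄)² = 20.3486
r_2 = -9.3818 / 20.3486 = -0.461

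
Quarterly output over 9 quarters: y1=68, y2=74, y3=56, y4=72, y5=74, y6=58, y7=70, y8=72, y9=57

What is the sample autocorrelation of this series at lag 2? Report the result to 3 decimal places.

Mean ȳ = (68 + 74 + 56 + 72 + 74 + 58 + 70 + 72 + 57)/9 = 66.7778
Σ(y_t−ȳ)(y_{t+2}−ȳ) = (-13.1728) + (37.7160) + (-77.8395) + (-45.8395) + (23.2716) + (-45.8395) + (-31.5062) = -153.2099
Denominator Σ(y_t−ȳ)² = 459.5556
r_2 = -153.2099 / 459.5556 = -0.333

-0.333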